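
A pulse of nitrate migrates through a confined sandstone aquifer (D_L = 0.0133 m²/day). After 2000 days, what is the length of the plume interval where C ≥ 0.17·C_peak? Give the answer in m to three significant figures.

The plume is Gaussian with σ = √(2Dt) = √(2 × 0.0133 × 2000) = 7.294 m.
C/C_peak = exp(−Δx²/(2σ²)) = 0.17 ⇒ Δx = σ·√(−2 ln 0.17) = 7.294 × 1.883 = 13.73 m.
Width = 2Δx = 27.5 m.

27.5 m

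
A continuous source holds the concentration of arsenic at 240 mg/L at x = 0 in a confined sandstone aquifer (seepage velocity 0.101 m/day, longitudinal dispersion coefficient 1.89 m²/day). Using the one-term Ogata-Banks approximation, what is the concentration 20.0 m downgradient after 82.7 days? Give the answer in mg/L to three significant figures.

For a continuous step input, C/C₀ ≈ ½·erfc((x−vt)/(2√(Dt))).
vt = 0.101 × 82.7 = 8.3527 m and 2√(Dt) = 2√(1.89 × 82.7) = 25.00 m.
Argument (x−vt)/(2√(Dt)) = (20.0 − 8.3527)/25.00 = 0.4659; ½·erfc(0.4659) = 0.2550.
C = 240 × 0.2550 = 61.2 mg/L.

61.2 mg/L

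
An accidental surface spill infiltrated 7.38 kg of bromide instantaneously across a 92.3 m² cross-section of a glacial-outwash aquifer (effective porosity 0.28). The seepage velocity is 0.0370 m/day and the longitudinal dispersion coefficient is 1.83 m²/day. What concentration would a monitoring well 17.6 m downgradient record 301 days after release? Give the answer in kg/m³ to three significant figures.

0.00337 kg/m³

For an instantaneous plane source, C(x,t) = M/(n_e·A·√(4πDt)) · exp(−(x−vt)²/(4Dt)), with n_e·A the pore (flow) area.
Plume center vt = 0.0370 × 301 = 11.137 m, so the well at 17.6 m is 6.463 m downgradient of the peak.
√(4πDt) = 83.20 m, giving peak height M/(n_e·A·√(4πDt)) = 7.38/(0.28 × 92.3 × 83.20) = 0.003432 kg/m³.
(x−vt)²/(4Dt) = (6.463)²/(4 × 1.83 × 301) = 0.01896; exp(−0.01896) = 0.9812.
C = 0.003432 × 0.9812 = 0.00337 kg/m³.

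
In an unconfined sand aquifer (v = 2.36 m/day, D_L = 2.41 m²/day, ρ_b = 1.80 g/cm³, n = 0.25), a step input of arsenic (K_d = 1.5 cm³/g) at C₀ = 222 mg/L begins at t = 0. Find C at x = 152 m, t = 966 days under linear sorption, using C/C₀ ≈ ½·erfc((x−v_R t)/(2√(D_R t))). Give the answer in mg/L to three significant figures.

218 mg/L

Retardation factor R = 1 + ρ_b·K_d/n = 1 + 1.80 × 1.5/0.25 = 11.80.
Sorption retards both mechanisms: v_R = v/R = 0.2000 m/day, D_R = D/R = 0.2042 m²/day.
v_R·t = 0.2000 × 966 = 193.2 m; 2√(D_R t) = 28.09 m; argument = (152 − 193.2)/28.09 = -1.467.
C = C₀ × ½·erfc(-1.467) = 222 × 0.9810 = 218 mg/L.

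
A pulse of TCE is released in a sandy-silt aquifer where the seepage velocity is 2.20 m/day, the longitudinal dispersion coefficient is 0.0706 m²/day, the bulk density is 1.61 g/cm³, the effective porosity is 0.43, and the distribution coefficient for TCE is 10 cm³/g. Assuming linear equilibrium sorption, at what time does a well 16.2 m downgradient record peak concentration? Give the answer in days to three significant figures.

Retardation factor R = 1 + ρ_b·K_d/n = 1 + 1.61 × 10/0.43 = 38.44.
Sorption retards both mechanisms: v_R = v/R = 0.05723 m/day, D_R = D/R = 0.001837 m²/day.
Peak time from v_R²t² + 2D_R t − x² = 0: t = (√(D_R² + v_R²x²) − D_R)/v_R².
√(D_R² + v_R²x²) = √(0.001837² + 0.05723² × 16.2²) = 0.9271; v_R² = 0.003275.
t = (0.9271 − 0.001837)/0.003275 = 283 days.

283 days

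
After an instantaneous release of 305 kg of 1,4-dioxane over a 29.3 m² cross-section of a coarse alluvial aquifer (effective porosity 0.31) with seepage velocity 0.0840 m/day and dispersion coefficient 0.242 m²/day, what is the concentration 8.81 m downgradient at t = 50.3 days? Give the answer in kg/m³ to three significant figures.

For an instantaneous plane source, C(x,t) = M/(n_e·A·√(4πDt)) · exp(−(x−vt)²/(4Dt)), with n_e·A the pore (flow) area.
Plume center vt = 0.0840 × 50.3 = 4.2252 m, so the well at 8.81 m is 4.5848 m downgradient of the peak.
√(4πDt) = 12.37 m, giving peak height M/(n_e·A·√(4πDt)) = 305/(0.31 × 29.3 × 12.37) = 2.715 kg/m³.
(x−vt)²/(4Dt) = (4.5848)²/(4 × 0.242 × 50.3) = 0.4317; exp(−0.4317) = 0.6494.
C = 2.715 × 0.6494 = 1.76 kg/m³.

1.76 kg/m³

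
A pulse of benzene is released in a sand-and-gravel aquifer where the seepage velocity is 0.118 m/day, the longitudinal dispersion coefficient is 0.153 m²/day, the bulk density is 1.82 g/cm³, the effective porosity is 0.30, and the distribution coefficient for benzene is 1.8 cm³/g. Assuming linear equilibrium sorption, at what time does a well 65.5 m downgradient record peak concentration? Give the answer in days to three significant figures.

6490 days

Retardation factor R = 1 + ρ_b·K_d/n = 1 + 1.82 × 1.8/0.30 = 11.92.
Sorption retards both mechanisms: v_R = v/R = 0.009899 m/day, D_R = D/R = 0.01284 m²/day.
Peak time from v_R²t² + 2D_R t − x² = 0: t = (√(D_R² + v_R²x²) − D_R)/v_R².
√(D_R² + v_R²x²) = √(0.01284² + 0.009899² × 65.5²) = 0.6485; v_R² = 9.799e-05.
t = (0.6485 − 0.01284)/9.799e-05 = 6490 days.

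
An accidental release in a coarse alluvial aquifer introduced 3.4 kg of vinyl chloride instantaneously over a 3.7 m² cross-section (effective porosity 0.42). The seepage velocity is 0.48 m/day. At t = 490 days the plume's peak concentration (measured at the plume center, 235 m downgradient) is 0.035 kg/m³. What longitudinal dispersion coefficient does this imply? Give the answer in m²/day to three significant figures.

0.635 m²/day

At the plume center C_max = M/(n_e·A·√(4πDt)), so D = M²/(4πt·(n_e·A·C_max)²).
n_e·A·C_max = 0.42 × 3.7 × 0.035 = 0.05439 kg/m.
D = 3.4²/(4π × 490 × 0.05439²) = 0.635 m²/day.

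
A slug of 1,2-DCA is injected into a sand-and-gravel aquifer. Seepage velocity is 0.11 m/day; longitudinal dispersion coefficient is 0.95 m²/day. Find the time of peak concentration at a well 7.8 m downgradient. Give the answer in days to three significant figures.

For the 1D instantaneous-source solution, setting ∂C/∂t = 0 at fixed x gives v²t² + 2Dt − x² = 0, so t = (√(D² + v²x²) − D)/v².
√(D² + v²x²) = √(0.95² + 0.11² × 7.8²) = 1.280; v² = 0.0121.
t = (1.280 − 0.95)/0.0121 = 27.3 days (vs. the pure-advection estimate x/v = 70.9 d).

27.3 days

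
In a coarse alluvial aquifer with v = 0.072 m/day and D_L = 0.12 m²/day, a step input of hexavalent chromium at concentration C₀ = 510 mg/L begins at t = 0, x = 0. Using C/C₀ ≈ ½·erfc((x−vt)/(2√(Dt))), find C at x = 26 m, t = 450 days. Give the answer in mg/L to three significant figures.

373 mg/L

For a continuous step input, C/C₀ ≈ ½·erfc((x−vt)/(2√(Dt))).
vt = 0.072 × 450 = 32.4 m and 2√(Dt) = 2√(0.12 × 450) = 14.70 m.
Argument (x−vt)/(2√(Dt)) = (26 − 32.4)/14.70 = -0.4354; ½·erfc(-0.4354) = 0.7310.
C = 510 × 0.7310 = 373 mg/L.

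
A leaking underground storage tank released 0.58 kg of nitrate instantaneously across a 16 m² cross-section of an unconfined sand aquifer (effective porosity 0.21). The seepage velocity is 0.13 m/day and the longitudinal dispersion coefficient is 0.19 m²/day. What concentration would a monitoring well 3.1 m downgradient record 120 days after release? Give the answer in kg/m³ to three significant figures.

0.00184 kg/m³

For an instantaneous plane source, C(x,t) = M/(n_e·A·√(4πDt)) · exp(−(x−vt)²/(4Dt)), with n_e·A the pore (flow) area.
Plume center vt = 0.13 × 120 = 15.6 m, so the well at 3.1 m is 12.5 m upgradient of the peak.
√(4πDt) = 16.93 m, giving peak height M/(n_e·A·√(4πDt)) = 0.58/(0.21 × 16 × 16.93) = 0.01020 kg/m³.
(x−vt)²/(4Dt) = (-12.5)²/(4 × 0.19 × 120) = 1.713; exp(−1.713) = 0.1803.
C = 0.01020 × 0.1803 = 0.00184 kg/m³.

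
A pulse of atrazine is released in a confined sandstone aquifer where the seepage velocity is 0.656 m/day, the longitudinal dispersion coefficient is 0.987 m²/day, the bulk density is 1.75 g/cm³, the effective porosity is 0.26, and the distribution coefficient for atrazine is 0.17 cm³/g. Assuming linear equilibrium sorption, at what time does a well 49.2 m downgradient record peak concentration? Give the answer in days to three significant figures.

156 days

Retardation factor R = 1 + ρ_b·K_d/n = 1 + 1.75 × 0.17/0.26 = 2.144.
Sorption retards both mechanisms: v_R = v/R = 0.3060 m/day, D_R = D/R = 0.4604 m²/day.
Peak time from v_R²t² + 2D_R t − x² = 0: t = (√(D_R² + v_R²x²) − D_R)/v_R².
√(D_R² + v_R²x²) = √(0.4604² + 0.3060² × 49.2²) = 15.06; v_R² = 0.09364.
t = (15.06 − 0.4604)/0.09364 = 156 days.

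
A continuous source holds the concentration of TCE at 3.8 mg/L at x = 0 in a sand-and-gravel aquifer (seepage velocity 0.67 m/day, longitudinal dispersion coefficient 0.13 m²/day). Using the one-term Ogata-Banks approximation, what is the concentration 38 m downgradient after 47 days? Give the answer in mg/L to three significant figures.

For a continuous step input, C/C₀ ≈ ½·erfc((x−vt)/(2√(Dt))).
vt = 0.67 × 47 = 31.49 m and 2√(Dt) = 2√(0.13 × 47) = 4.944 m.
Argument (x−vt)/(2√(Dt)) = (38 − 31.49)/4.944 = 1.317; ½·erfc(1.317) = 0.03126.
C = 3.8 × 0.03126 = 0.119 mg/L.

0.119 mg/L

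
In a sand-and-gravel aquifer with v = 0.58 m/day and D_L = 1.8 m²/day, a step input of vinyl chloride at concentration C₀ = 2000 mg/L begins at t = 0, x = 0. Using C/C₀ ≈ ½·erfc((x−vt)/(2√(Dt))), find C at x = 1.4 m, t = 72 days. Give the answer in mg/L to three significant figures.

1990 mg/L

For a continuous step input, C/C₀ ≈ ½·erfc((x−vt)/(2√(Dt))).
vt = 0.58 × 72 = 41.76 m and 2√(Dt) = 2√(1.8 × 72) = 22.77 m.
Argument (x−vt)/(2√(Dt)) = (1.4 − 41.76)/22.77 = -1.773; ½·erfc(-1.773) = 0.9939.
C = 2000 × 0.9939 = 1990 mg/L.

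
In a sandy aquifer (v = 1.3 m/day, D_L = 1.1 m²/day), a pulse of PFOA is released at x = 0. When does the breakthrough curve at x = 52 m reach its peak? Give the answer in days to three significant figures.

For the 1D instantaneous-source solution, setting ∂C/∂t = 0 at fixed x gives v²t² + 2Dt − x² = 0, so t = (√(D² + v²x²) − D)/v².
√(D² + v²x²) = √(1.1² + 1.3² × 52²) = 67.61; v² = 1.69.
t = (67.61 − 1.1)/1.69 = 39.4 days (vs. the pure-advection estimate x/v = 40.0 d).

39.4 days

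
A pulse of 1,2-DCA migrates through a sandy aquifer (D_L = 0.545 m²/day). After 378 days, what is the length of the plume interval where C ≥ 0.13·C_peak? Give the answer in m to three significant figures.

82.0 m

The plume is Gaussian with σ = √(2Dt) = √(2 × 0.545 × 378) = 20.30 m.
C/C_peak = exp(−Δx²/(2σ²)) = 0.13 ⇒ Δx = σ·√(−2 ln 0.13) = 20.30 × 2.020 = 41.01 m.
Width = 2Δx = 82.0 m.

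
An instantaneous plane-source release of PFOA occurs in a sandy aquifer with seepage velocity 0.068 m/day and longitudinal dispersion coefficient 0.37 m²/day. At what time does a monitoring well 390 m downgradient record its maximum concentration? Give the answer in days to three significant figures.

For the 1D instantaneous-source solution, setting ∂C/∂t = 0 at fixed x gives v²t² + 2Dt − x² = 0, so t = (√(D² + v²x²) − D)/v².
√(D² + v²x²) = √(0.37² + 0.068² × 390²) = 26.52; v² = 0.004624.
t = (26.52 − 0.37)/0.004624 = 5660 days (vs. the pure-advection estimate x/v = 5740 d).

5660 days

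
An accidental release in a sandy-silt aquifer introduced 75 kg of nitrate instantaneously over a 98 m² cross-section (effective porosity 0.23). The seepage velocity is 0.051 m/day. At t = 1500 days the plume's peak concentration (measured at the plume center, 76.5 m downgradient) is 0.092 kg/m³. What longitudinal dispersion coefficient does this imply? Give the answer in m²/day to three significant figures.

0.0694 m²/day

At the plume center C_max = M/(n_e·A·√(4πDt)), so D = M²/(4πt·(n_e·A·C_max)²).
n_e·A·C_max = 0.23 × 98 × 0.092 = 2.074 kg/m.
D = 75²/(4π × 1500 × 2.074²) = 0.0694 m²/day.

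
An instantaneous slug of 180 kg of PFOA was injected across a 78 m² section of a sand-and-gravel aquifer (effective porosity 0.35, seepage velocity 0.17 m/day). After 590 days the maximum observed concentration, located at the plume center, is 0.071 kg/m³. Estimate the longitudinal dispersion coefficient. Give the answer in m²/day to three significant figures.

1.16 m²/day

At the plume center C_max = M/(n_e·A·√(4πDt)), so D = M²/(4πt·(n_e·A·C_max)²).
n_e·A·C_max = 0.35 × 78 × 0.071 = 1.938 kg/m.
D = 180²/(4π × 590 × 1.938²) = 1.16 m²/day.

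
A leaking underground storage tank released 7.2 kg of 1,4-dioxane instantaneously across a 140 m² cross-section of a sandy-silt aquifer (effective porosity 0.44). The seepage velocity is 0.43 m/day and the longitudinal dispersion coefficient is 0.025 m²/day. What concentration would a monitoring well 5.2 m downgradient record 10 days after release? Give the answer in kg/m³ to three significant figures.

0.0293 kg/m³

For an instantaneous plane source, C(x,t) = M/(n_e·A·√(4πDt)) · exp(−(x−vt)²/(4Dt)), with n_e·A the pore (flow) area.
Plume center vt = 0.43 × 10 = 4.3 m, so the well at 5.2 m is 0.9 m downgradient of the peak.
√(4πDt) = 1.772 m, giving peak height M/(n_e·A·√(4πDt)) = 7.2/(0.44 × 140 × 1.772) = 0.06596 kg/m³.
(x−vt)²/(4Dt) = (0.9)²/(4 × 0.025 × 10) = 0.8100; exp(−0.8100) = 0.4449.
C = 0.06596 × 0.4449 = 0.0293 kg/m³.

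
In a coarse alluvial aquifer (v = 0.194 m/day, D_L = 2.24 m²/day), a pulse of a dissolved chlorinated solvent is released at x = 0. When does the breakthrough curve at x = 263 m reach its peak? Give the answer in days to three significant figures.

1300 days

For the 1D instantaneous-source solution, setting ∂C/∂t = 0 at fixed x gives v²t² + 2Dt − x² = 0, so t = (√(D² + v²x²) − D)/v².
√(D² + v²x²) = √(2.24² + 0.194² × 263²) = 51.07; v² = 0.037636.
t = (51.07 − 2.24)/0.037636 = 1300 days (vs. the pure-advection estimate x/v = 1360 d).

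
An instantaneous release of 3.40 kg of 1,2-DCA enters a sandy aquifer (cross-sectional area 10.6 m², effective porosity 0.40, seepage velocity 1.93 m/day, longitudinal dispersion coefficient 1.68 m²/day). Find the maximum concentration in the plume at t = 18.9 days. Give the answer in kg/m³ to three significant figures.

The peak of an instantaneous 1D plume sits at x = vt; there the Gaussian factor is 1 and C_max = M/(n_e·A·√(4πDt)), where n_e·A is the pore area the mass is dissolved in.
√(4πDt) = √(4π × 1.68 × 18.9) = 19.98 m, so C_max = 3.40/(0.40 × 10.6 × 19.98) = 0.0401 kg/m³.

0.0401 kg/m³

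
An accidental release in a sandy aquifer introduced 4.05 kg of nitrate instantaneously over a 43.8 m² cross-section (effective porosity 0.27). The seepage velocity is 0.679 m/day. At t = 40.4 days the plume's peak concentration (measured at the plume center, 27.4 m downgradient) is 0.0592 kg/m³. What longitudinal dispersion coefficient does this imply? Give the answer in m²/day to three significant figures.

At the plume center C_max = M/(n_e·A·√(4πDt)), so D = M²/(4πt·(n_e·A·C_max)²).
n_e·A·C_max = 0.27 × 43.8 × 0.0592 = 0.7001 kg/m.
D = 4.05²/(4π × 40.4 × 0.7001²) = 0.0659 m²/day.

0.0659 m²/day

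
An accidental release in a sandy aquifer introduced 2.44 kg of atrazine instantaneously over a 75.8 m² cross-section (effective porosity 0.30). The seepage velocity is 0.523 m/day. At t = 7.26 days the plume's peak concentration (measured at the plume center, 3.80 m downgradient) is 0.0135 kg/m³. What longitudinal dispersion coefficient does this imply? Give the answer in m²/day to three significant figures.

At the plume center C_max = M/(n_e·A·√(4πDt)), so D = M²/(4πt·(n_e·A·C_max)²).
n_e·A·C_max = 0.30 × 75.8 × 0.0135 = 0.3070 kg/m.
D = 2.44²/(4π × 7.26 × 0.3070²) = 0.692 m²/day.

0.692 m²/day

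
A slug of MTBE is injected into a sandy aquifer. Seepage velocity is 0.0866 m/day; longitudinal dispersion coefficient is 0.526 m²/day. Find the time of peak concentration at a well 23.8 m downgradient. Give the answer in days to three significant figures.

For the 1D instantaneous-source solution, setting ∂C/∂t = 0 at fixed x gives v²t² + 2Dt − x² = 0, so t = (√(D² + v²x²) − D)/v².
√(D² + v²x²) = √(0.526² + 0.0866² × 23.8²) = 2.127; v² = 0.00749956.
t = (2.127 − 0.526)/0.00749956 = 213 days (vs. the pure-advection estimate x/v = 275 d).

213 days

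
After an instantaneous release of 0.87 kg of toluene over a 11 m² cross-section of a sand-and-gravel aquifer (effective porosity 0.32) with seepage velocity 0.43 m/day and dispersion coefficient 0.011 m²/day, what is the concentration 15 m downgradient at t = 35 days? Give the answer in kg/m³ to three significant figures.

For an instantaneous plane source, C(x,t) = M/(n_e·A·√(4πDt)) · exp(−(x−vt)²/(4Dt)), with n_e·A the pore (flow) area.
Plume center vt = 0.43 × 35 = 15.05 m, so the well at 15 m is 0.05 m upgradient of the peak.
√(4πDt) = 2.200 m, giving peak height M/(n_e·A·√(4πDt)) = 0.87/(0.32 × 11 × 2.200) = 0.1123 kg/m³.
(x−vt)²/(4Dt) = (-0.05)²/(4 × 0.011 × 35) = 0.001623; exp(−0.001623) = 0.9984.
C = 0.1123 × 0.9984 = 0.112 kg/m³.

0.112 kg/m³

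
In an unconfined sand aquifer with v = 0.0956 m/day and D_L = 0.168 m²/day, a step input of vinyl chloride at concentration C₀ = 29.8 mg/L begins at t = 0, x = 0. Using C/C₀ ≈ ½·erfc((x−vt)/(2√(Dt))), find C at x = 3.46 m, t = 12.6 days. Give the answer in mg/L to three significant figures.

For a continuous step input, C/C₀ ≈ ½·erfc((x−vt)/(2√(Dt))).
vt = 0.0956 × 12.6 = 1.20456 m and 2√(Dt) = 2√(0.168 × 12.6) = 2.910 m.
Argument (x−vt)/(2√(Dt)) = (3.46 − 1.20456)/2.910 = 0.7751; ½·erfc(0.7751) = 0.1365.
C = 29.8 × 0.1365 = 4.07 mg/L.

4.07 mg/L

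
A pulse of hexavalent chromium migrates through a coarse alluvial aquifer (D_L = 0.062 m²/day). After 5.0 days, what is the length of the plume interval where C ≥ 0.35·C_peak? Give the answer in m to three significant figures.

2.28 m

The plume is Gaussian with σ = √(2Dt) = √(2 × 0.062 × 5.0) = 0.7874 m.
C/C_peak = exp(−Δx²/(2σ²)) = 0.35 ⇒ Δx = σ·√(−2 ln 0.35) = 0.7874 × 1.449 = 1.141 m.
Width = 2Δx = 2.28 m.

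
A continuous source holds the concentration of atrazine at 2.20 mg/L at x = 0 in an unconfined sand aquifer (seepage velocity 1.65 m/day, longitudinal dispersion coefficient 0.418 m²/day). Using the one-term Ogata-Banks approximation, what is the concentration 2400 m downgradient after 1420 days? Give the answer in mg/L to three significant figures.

For a continuous step input, C/C₀ ≈ ½·erfc((x−vt)/(2√(Dt))).
vt = 1.65 × 1420 = 2343 m and 2√(Dt) = 2√(0.418 × 1420) = 48.73 m.
Argument (x−vt)/(2√(Dt)) = (2400 − 2343)/48.73 = 1.170; ½·erfc(1.170) = 0.04900.
C = 2.20 × 0.04900 = 0.108 mg/L.

0.108 mg/L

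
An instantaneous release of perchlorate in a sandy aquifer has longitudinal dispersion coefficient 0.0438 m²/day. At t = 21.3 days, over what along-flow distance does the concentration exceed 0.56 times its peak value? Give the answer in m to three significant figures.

2.94 m

The plume is Gaussian with σ = √(2Dt) = √(2 × 0.0438 × 21.3) = 1.366 m.
C/C_peak = exp(−Δx²/(2σ²)) = 0.56 ⇒ Δx = σ·√(−2 ln 0.56) = 1.366 × 1.077 = 1.471 m.
Width = 2Δx = 2.94 m.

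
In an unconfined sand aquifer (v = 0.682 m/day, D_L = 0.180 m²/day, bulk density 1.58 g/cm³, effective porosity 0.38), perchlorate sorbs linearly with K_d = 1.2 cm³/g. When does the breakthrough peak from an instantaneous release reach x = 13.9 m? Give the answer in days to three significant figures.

Retardation factor R = 1 + ρ_b·K_d/n = 1 + 1.58 × 1.2/0.38 = 5.989.
Sorption retards both mechanisms: v_R = v/R = 0.1139 m/day, D_R = D/R = 0.03006 m²/day.
Peak time from v_R²t² + 2D_R t − x² = 0: t = (√(D_R² + v_R²x²) − D_R)/v_R².
√(D_R² + v_R²x²) = √(0.03006² + 0.1139² × 13.9²) = 1.583; v_R² = 0.01297.
t = (1.583 − 0.03006)/0.01297 = 120 days.

120 days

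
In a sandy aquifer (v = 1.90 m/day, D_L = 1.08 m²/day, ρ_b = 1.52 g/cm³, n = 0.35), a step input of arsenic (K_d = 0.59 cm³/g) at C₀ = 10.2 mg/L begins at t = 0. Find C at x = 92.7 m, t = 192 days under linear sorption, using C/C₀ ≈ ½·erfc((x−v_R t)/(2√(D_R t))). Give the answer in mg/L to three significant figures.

8.32 mg/L

Retardation factor R = 1 + ρ_b·K_d/n = 1 + 1.52 × 0.59/0.35 = 3.562.
Sorption retards both mechanisms: v_R = v/R = 0.5334 m/day, D_R = D/R = 0.3032 m²/day.
v_R·t = 0.5334 × 192 = 102.4128 m; 2√(D_R t) = 15.26 m; argument = (92.7 − 102.4128)/15.26 = -0.6365.
C = C₀ × ½·erfc(-0.6365) = 10.2 × 0.8160 = 8.32 mg/L.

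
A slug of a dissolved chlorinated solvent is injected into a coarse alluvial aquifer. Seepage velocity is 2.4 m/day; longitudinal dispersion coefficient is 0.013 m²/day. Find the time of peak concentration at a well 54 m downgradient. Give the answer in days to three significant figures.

22.5 days

For the 1D instantaneous-source solution, setting ∂C/∂t = 0 at fixed x gives v²t² + 2Dt − x² = 0, so t = (√(D² + v²x²) − D)/v².
√(D² + v²x²) = √(0.013² + 2.4² × 54²) = 129.6; v² = 5.76.
t = (129.6 − 0.013)/5.76 = 22.5 days (vs. the pure-advection estimate x/v = 22.5 d).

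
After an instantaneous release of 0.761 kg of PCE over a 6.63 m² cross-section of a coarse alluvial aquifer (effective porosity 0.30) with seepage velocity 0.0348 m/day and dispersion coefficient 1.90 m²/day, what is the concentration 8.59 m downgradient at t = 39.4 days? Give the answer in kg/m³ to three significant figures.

For an instantaneous plane source, C(x,t) = M/(n_e·A·√(4πDt)) · exp(−(x−vt)²/(4Dt)), with n_e·A the pore (flow) area.
Plume center vt = 0.0348 × 39.4 = 1.37112 m, so the well at 8.59 m is 7.21888 m downgradient of the peak.
√(4πDt) = 30.67 m, giving peak height M/(n_e·A·√(4πDt)) = 0.761/(0.30 × 6.63 × 30.67) = 0.01247 kg/m³.
(x−vt)²/(4Dt) = (7.21888)²/(4 × 1.90 × 39.4) = 0.1740; exp(−0.1740) = 0.8403.
C = 0.01247 × 0.8403 = 0.0105 kg/m³.

0.0105 kg/m³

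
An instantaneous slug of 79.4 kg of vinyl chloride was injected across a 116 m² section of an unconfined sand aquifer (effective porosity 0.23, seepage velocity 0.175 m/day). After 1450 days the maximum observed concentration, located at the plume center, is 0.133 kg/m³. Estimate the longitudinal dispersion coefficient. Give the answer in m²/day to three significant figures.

0.0275 m²/day

At the plume center C_max = M/(n_e·A·√(4πDt)), so D = M²/(4πt·(n_e·A·C_max)²).
n_e·A·C_max = 0.23 × 116 × 0.133 = 3.548 kg/m.
D = 79.4²/(4π × 1450 × 3.548²) = 0.0275 m²/day.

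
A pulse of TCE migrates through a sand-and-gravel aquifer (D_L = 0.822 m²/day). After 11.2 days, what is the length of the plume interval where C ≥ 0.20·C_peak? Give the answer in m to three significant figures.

15.4 m

The plume is Gaussian with σ = √(2Dt) = √(2 × 0.822 × 11.2) = 4.291 m.
C/C_peak = exp(−Δx²/(2σ²)) = 0.20 ⇒ Δx = σ·√(−2 ln 0.20) = 4.291 × 1.794 = 7.698 m.
Width = 2Δx = 15.4 m.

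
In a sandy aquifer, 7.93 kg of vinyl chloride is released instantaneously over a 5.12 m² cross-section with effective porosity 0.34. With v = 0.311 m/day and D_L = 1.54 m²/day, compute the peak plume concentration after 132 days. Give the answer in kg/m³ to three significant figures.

0.0901 kg/m³

The peak of an instantaneous 1D plume sits at x = vt; there the Gaussian factor is 1 and C_max = M/(n_e·A·√(4πDt)), where n_e·A is the pore area the mass is dissolved in.
√(4πDt) = √(4π × 1.54 × 132) = 50.54 m, so C_max = 7.93/(0.34 × 5.12 × 50.54) = 0.0901 kg/m³.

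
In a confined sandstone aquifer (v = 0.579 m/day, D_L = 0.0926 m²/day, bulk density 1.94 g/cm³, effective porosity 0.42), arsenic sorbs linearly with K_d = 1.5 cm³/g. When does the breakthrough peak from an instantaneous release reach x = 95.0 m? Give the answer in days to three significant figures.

1300 days

Retardation factor R = 1 + ρ_b·K_d/n = 1 + 1.94 × 1.5/0.42 = 7.929.
Sorption retards both mechanisms: v_R = v/R = 0.07302 m/day, D_R = D/R = 0.01168 m²/day.
Peak time from v_R²t² + 2D_R t − x² = 0: t = (√(D_R² + v_R²x²) − D_R)/v_R².
√(D_R² + v_R²x²) = √(0.01168² + 0.07302² × 95.0²) = 6.937; v_R² = 0.005332.
t = (6.937 − 0.01168)/0.005332 = 1300 days.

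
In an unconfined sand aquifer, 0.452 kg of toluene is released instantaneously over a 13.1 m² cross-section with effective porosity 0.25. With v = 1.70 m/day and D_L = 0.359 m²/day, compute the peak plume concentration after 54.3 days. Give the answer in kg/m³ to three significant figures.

The peak of an instantaneous 1D plume sits at x = vt; there the Gaussian factor is 1 and C_max = M/(n_e·A·√(4πDt)), where n_e·A is the pore area the mass is dissolved in.
√(4πDt) = √(4π × 0.359 × 54.3) = 15.65 m, so C_max = 0.452/(0.25 × 13.1 × 15.65) = 0.00882 kg/m³.

0.00882 kg/m³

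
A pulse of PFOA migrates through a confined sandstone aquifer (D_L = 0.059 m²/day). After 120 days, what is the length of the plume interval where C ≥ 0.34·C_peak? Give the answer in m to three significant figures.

11.1 m

The plume is Gaussian with σ = √(2Dt) = √(2 × 0.059 × 120) = 3.763 m.
C/C_peak = exp(−Δx²/(2σ²)) = 0.34 ⇒ Δx = σ·√(−2 ln 0.34) = 3.763 × 1.469 = 5.528 m.
Width = 2Δx = 11.1 m.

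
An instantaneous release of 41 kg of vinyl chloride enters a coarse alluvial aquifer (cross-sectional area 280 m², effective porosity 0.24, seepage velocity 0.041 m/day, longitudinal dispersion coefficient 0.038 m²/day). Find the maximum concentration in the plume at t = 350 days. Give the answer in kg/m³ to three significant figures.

The peak of an instantaneous 1D plume sits at x = vt; there the Gaussian factor is 1 and C_max = M/(n_e·A·√(4πDt)), where n_e·A is the pore area the mass is dissolved in.
√(4πDt) = √(4π × 0.038 × 350) = 12.93 m, so C_max = 41/(0.24 × 280 × 12.93) = 0.0472 kg/m³.

0.0472 kg/m³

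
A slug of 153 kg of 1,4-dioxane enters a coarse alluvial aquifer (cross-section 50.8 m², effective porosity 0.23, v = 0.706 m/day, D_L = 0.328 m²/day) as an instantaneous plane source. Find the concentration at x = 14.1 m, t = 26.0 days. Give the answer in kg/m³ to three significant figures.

0.744 kg/m³

For an instantaneous plane source, C(x,t) = M/(n_e·A·√(4πDt)) · exp(−(x−vt)²/(4Dt)), with n_e·A the pore (flow) area.
Plume center vt = 0.706 × 26.0 = 18.356 m, so the well at 14.1 m is 4.256 m upgradient of the peak.
√(4πDt) = 10.35 m, giving peak height M/(n_e·A·√(4πDt)) = 153/(0.23 × 50.8 × 10.35) = 1.265 kg/m³.
(x−vt)²/(4Dt) = (-4.256)²/(4 × 0.328 × 26.0) = 0.5310; exp(−0.5310) = 0.5880.
C = 1.265 × 0.5880 = 0.744 kg/m³.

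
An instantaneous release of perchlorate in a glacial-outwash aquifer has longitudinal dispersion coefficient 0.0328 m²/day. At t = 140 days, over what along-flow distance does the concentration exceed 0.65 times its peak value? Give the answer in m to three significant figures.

The plume is Gaussian with σ = √(2Dt) = √(2 × 0.0328 × 140) = 3.031 m.
C/C_peak = exp(−Δx²/(2σ²)) = 0.65 ⇒ Δx = σ·√(−2 ln 0.65) = 3.031 × 0.9282 = 2.813 m.
Width = 2Δx = 5.63 m.

5.63 m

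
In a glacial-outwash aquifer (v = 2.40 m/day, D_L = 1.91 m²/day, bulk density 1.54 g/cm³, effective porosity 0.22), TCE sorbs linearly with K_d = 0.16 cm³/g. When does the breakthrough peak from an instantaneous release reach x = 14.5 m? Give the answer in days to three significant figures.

Retardation factor R = 1 + ρ_b·K_d/n = 1 + 1.54 × 0.16/0.22 = 2.120.
Sorption retards both mechanisms: v_R = v/R = 1.132 m/day, D_R = D/R = 0.9009 m²/day.
Peak time from v_R²t² + 2D_R t − x² = 0: t = (√(D_R² + v_R²x²) − D_R)/v_R².
√(D_R² + v_R²x²) = √(0.9009² + 1.132² × 14.5²) = 16.44; v_R² = 1.281.
t = (16.44 − 0.9009)/1.281 = 12.1 days.

12.1 days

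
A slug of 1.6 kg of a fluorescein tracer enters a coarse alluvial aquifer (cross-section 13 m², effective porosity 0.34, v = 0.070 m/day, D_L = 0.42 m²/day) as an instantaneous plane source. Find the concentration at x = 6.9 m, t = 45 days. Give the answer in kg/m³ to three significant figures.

0.0195 kg/m³

For an instantaneous plane source, C(x,t) = M/(n_e·A·√(4πDt)) · exp(−(x−vt)²/(4Dt)), with n_e·A the pore (flow) area.
Plume center vt = 0.070 × 45 = 3.15 m, so the well at 6.9 m is 3.75 m downgradient of the peak.
√(4πDt) = 15.41 m, giving peak height M/(n_e·A·√(4πDt)) = 1.6/(0.34 × 13 × 15.41) = 0.02349 kg/m³.
(x−vt)²/(4Dt) = (3.75)²/(4 × 0.42 × 45) = 0.1860; exp(−0.1860) = 0.8303.
C = 0.02349 × 0.8303 = 0.0195 kg/m³.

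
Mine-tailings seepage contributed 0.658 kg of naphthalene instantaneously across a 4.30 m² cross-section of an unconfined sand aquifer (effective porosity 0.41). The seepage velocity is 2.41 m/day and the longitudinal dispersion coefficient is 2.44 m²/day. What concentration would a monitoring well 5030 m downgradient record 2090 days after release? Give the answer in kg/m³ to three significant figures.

0.00147 kg/m³

For an instantaneous plane source, C(x,t) = M/(n_e·A·√(4πDt)) · exp(−(x−vt)²/(4Dt)), with n_e·A the pore (flow) area.
Plume center vt = 2.41 × 2090 = 5036.9 m, so the well at 5030 m is 6.9 m upgradient of the peak.
√(4πDt) = 253.1 m, giving peak height M/(n_e·A·√(4πDt)) = 0.658/(0.41 × 4.30 × 253.1) = 0.001475 kg/m³.
(x−vt)²/(4Dt) = (-6.9)²/(4 × 2.44 × 2090) = 0.002334; exp(−0.002334) = 0.9977.
C = 0.001475 × 0.9977 = 0.00147 kg/m³.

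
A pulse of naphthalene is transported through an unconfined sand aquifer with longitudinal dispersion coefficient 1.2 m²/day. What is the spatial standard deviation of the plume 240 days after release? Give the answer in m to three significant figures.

Dispersive spreading gives a Gaussian with σ² = 2Dt; advection only shifts the center.
σ = √(2 × 1.2 × 240) = 24.0 m.

24.0 m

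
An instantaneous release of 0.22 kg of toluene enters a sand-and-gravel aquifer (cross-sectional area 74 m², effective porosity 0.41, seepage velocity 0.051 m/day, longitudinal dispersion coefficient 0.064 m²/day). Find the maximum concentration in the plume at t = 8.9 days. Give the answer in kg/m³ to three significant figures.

The peak of an instantaneous 1D plume sits at x = vt; there the Gaussian factor is 1 and C_max = M/(n_e·A·√(4πDt)), where n_e·A is the pore area the mass is dissolved in.
√(4πDt) = √(4π × 0.064 × 8.9) = 2.675 m, so C_max = 0.22/(0.41 × 74 × 2.675) = 0.00271 kg/m³.

0.00271 kg/m³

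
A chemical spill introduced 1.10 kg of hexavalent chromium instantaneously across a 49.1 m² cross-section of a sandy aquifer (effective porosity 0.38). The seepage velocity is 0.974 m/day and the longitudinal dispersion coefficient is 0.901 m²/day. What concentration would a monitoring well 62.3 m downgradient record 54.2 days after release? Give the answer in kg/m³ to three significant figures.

0.00150 kg/m³

For an instantaneous plane source, C(x,t) = M/(n_e·A·√(4πDt)) · exp(−(x−vt)²/(4Dt)), with n_e·A the pore (flow) area.
Plume center vt = 0.974 × 54.2 = 52.7908 m, so the well at 62.3 m is 9.5092 m downgradient of the peak.
√(4πDt) = 24.77 m, giving peak height M/(n_e·A·√(4πDt)) = 1.10/(0.38 × 49.1 × 24.77) = 0.002380 kg/m³.
(x−vt)²/(4Dt) = (9.5092)²/(4 × 0.901 × 54.2) = 0.4629; exp(−0.4629) = 0.6295.
C = 0.002380 × 0.6295 = 0.00150 kg/m³.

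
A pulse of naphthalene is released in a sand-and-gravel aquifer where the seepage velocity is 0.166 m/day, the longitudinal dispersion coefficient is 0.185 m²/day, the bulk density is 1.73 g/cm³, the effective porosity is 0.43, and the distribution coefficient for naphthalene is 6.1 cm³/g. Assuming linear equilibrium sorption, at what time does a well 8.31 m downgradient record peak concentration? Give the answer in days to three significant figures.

1120 days

Retardation factor R = 1 + ρ_b·K_d/n = 1 + 1.73 × 6.1/0.43 = 25.54.
Sorption retards both mechanisms: v_R = v/R = 0.006500 m/day, D_R = D/R = 0.007244 m²/day.
Peak time from v_R²t² + 2D_R t − x² = 0: t = (√(D_R² + v_R²x²) − D_R)/v_R².
√(D_R² + v_R²x²) = √(0.007244² + 0.006500² × 8.31²) = 0.05450; v_R² = 4.225e-05.
t = (0.05450 − 0.007244)/4.225e-05 = 1120 days.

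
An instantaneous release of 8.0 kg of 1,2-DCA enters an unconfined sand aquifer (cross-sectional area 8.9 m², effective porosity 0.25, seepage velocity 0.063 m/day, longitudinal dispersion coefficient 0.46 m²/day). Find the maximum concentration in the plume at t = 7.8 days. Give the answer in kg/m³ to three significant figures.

The peak of an instantaneous 1D plume sits at x = vt; there the Gaussian factor is 1 and C_max = M/(n_e·A·√(4πDt)), where n_e·A is the pore area the mass is dissolved in.
√(4πDt) = √(4π × 0.46 × 7.8) = 6.715 m, so C_max = 8.0/(0.25 × 8.9 × 6.715) = 0.535 kg/m³.

0.535 kg/m³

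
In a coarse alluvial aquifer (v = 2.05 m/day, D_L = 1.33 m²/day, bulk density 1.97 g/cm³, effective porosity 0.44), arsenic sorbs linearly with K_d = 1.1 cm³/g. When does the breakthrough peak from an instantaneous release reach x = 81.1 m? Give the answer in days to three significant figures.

Retardation factor R = 1 + ρ_b·K_d/n = 1 + 1.97 × 1.1/0.44 = 5.925.
Sorption retards both mechanisms: v_R = v/R = 0.3460 m/day, D_R = D/R = 0.2245 m²/day.
Peak time from v_R²t² + 2D_R t − x² = 0: t = (√(D_R² + v_R²x²) − D_R)/v_R².
√(D_R² + v_R²x²) = √(0.2245² + 0.3460² × 81.1²) = 28.06; v_R² = 0.1197.
t = (28.06 − 0.2245)/0.1197 = 233 days.

233 days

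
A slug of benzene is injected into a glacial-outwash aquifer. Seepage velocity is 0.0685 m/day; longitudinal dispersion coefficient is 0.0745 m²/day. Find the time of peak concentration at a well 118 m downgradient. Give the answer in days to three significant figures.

1710 days

For the 1D instantaneous-source solution, setting ∂C/∂t = 0 at fixed x gives v²t² + 2Dt − x² = 0, so t = (√(D² + v²x²) − D)/v².
√(D² + v²x²) = √(0.0745² + 0.0685² × 118²) = 8.083; v² = 0.00469225.
t = (8.083 − 0.0745)/0.00469225 = 1710 days (vs. the pure-advection estimate x/v = 1720 d).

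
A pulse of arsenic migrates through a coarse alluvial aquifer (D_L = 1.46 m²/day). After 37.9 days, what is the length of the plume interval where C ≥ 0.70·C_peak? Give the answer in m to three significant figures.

The plume is Gaussian with σ = √(2Dt) = √(2 × 1.46 × 37.9) = 10.52 m.
C/C_peak = exp(−Δx²/(2σ²)) = 0.70 ⇒ Δx = σ·√(−2 ln 0.70) = 10.52 × 0.8446 = 8.885 m.
Width = 2Δx = 17.8 m.

17.8 m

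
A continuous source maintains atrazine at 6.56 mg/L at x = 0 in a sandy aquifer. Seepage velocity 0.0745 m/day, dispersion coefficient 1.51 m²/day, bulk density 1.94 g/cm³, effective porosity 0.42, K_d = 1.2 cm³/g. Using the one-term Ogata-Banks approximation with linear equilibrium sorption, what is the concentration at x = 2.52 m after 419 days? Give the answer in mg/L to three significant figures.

Retardation factor R = 1 + ρ_b·K_d/n = 1 + 1.94 × 1.2/0.42 = 6.543.
Sorption retards both mechanisms: v_R = v/R = 0.01139 m/day, D_R = D/R = 0.2308 m²/day.
v_R·t = 0.01139 × 419 = 4.77241 m; 2√(D_R t) = 19.67 m; argument = (2.52 − 4.77241)/19.67 = -0.1145.
C = C₀ × ½·erfc(-0.1145) = 6.56 × 0.5643 = 3.70 mg/L.

3.70 mg/L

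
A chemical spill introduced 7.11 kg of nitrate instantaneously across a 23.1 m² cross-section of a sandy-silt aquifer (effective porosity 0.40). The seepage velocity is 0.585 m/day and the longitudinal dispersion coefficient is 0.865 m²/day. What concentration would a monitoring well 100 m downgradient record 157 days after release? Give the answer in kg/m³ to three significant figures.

0.0165 kg/m³

For an instantaneous plane source, C(x,t) = M/(n_e·A·√(4πDt)) · exp(−(x−vt)²/(4Dt)), with n_e·A the pore (flow) area.
Plume center vt = 0.585 × 157 = 91.845 m, so the well at 100 m is 8.155 m downgradient of the peak.
√(4πDt) = 41.31 m, giving peak height M/(n_e·A·√(4πDt)) = 7.11/(0.40 × 23.1 × 41.31) = 0.01863 kg/m³.
(x−vt)²/(4Dt) = (8.155)²/(4 × 0.865 × 157) = 0.1224; exp(−0.1224) = 0.8848.
C = 0.01863 × 0.8848 = 0.0165 kg/m³.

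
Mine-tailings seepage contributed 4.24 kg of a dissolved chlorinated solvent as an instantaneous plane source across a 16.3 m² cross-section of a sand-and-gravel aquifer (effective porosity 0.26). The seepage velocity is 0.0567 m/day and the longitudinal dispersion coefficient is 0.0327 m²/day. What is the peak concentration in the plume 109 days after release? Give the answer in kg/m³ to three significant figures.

The peak of an instantaneous 1D plume sits at x = vt; there the Gaussian factor is 1 and C_max = M/(n_e·A·√(4πDt)), where n_e·A is the pore area the mass is dissolved in.
√(4πDt) = √(4π × 0.0327 × 109) = 6.693 m, so C_max = 4.24/(0.26 × 16.3 × 6.693) = 0.149 kg/m³.

0.149 kg/m³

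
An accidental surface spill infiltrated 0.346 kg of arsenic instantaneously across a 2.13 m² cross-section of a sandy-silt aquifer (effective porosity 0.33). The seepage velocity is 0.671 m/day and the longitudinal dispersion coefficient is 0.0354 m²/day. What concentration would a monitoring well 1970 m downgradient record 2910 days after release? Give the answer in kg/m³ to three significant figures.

For an instantaneous plane source, C(x,t) = M/(n_e·A·√(4πDt)) · exp(−(x−vt)²/(4Dt)), with n_e·A the pore (flow) area.
Plume center vt = 0.671 × 2910 = 1952.61 m, so the well at 1970 m is 17.39 m downgradient of the peak.
√(4πDt) = 35.98 m, giving peak height M/(n_e·A·√(4πDt)) = 0.346/(0.33 × 2.13 × 35.98) = 0.01368 kg/m³.
(x−vt)²/(4Dt) = (17.39)²/(4 × 0.0354 × 2910) = 0.7339; exp(−0.7339) = 0.4800.
C = 0.01368 × 0.4800 = 0.00657 kg/m³.

0.00657 kg/m³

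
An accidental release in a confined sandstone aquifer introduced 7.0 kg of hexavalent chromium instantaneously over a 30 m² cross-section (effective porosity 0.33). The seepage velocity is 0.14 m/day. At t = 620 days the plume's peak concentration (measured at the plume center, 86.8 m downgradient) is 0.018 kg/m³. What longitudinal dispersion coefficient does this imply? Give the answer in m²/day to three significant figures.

0.198 m²/day

At the plume center C_max = M/(n_e·A·√(4πDt)), so D = M²/(4πt·(n_e·A·C_max)²).
n_e·A·C_max = 0.33 × 30 × 0.018 = 0.1782 kg/m.
D = 7.0²/(4π × 620 × 0.1782²) = 0.198 m²/day.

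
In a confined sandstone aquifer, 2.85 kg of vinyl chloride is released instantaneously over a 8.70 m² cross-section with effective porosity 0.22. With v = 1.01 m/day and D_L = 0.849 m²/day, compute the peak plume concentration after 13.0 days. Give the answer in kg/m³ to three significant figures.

0.126 kg/m³

The peak of an instantaneous 1D plume sits at x = vt; there the Gaussian factor is 1 and C_max = M/(n_e·A·√(4πDt)), where n_e·A is the pore area the mass is dissolved in.
√(4πDt) = √(4π × 0.849 × 13.0) = 11.78 m, so C_max = 2.85/(0.22 × 8.70 × 11.78) = 0.126 kg/m³.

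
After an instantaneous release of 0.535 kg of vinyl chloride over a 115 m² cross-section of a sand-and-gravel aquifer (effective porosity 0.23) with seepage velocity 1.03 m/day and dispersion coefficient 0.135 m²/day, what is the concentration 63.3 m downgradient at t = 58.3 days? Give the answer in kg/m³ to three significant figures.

For an instantaneous plane source, C(x,t) = M/(n_e·A·√(4πDt)) · exp(−(x−vt)²/(4Dt)), with n_e·A the pore (flow) area.
Plume center vt = 1.03 × 58.3 = 60.049 m, so the well at 63.3 m is 3.251 m downgradient of the peak.
√(4πDt) = 9.945 m, giving peak height M/(n_e·A·√(4πDt)) = 0.535/(0.23 × 115 × 9.945) = 0.002034 kg/m³.
(x−vt)²/(4Dt) = (3.251)²/(4 × 0.135 × 58.3) = 0.3357; exp(−0.3357) = 0.7148.
C = 0.002034 × 0.7148 = 0.00145 kg/m³.

0.00145 kg/m³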